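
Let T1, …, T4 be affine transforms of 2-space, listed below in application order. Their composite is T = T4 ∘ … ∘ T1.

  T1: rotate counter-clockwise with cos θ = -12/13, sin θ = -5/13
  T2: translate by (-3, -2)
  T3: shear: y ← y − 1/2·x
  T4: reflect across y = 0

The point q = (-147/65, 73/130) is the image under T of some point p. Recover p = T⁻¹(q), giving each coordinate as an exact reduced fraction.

T1 = [-12/13 5/13 0; -5/13 -12/13 0; 0 0 1]
T2·T1 = [-12/13 5/13 -3; -5/13 -12/13 -2; 0 0 1]
T3·…·T1 = [-12/13 5/13 -3; 1/13 -29/26 -1/2; 0 0 1]
T4·…·T1 = [-12/13 5/13 -3; -1/13 29/26 1/2; 0 0 1]
det M = -1; M⁻¹ = [-29/26 5/13 -46/13; -1/13 12/13 -9/13; 0 0 1]
M⁻¹ · (-147/65, 73/130)ᵀ = (-4/5, 0)ᵀ

p = (-4/5, 0)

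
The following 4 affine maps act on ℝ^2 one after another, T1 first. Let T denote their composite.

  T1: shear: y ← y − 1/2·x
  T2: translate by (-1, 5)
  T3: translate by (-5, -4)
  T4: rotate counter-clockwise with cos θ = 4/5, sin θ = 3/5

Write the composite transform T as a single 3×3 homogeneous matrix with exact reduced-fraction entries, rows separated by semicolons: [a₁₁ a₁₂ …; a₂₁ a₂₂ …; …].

T = [11/10 -3/5 -27/5; 1/5 4/5 -14/5; 0 0 1]

T1 = [1 0 0; -1/2 1 0; 0 0 1]
T2·T1 = [1 0 -1; -1/2 1 5; 0 0 1]
T3·…·T1 = [1 0 -6; -1/2 1 1; 0 0 1]
T4·…·T1 = [11/10 -3/5 -27/5; 1/5 4/5 -14/5; 0 0 1]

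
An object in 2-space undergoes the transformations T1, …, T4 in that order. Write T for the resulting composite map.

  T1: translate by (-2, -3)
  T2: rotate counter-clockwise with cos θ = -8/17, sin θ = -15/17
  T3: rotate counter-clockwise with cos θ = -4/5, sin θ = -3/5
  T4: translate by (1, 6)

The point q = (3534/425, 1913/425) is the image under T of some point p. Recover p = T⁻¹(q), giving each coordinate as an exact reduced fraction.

p = (-3/5, -4)

T1 = [1 0 -2; 0 1 -3; 0 0 1]
T2·T1 = [-8/17 15/17 -29/17; -15/17 -8/17 54/17; 0 0 1]
T3·…·T1 = [-13/85 -84/85 278/85; 84/85 -13/85 -129/85; 0 0 1]
T4·…·T1 = [-13/85 -84/85 363/85; 84/85 -13/85 381/85; 0 0 1]
det M = 1; M⁻¹ = [-13/85 84/85 -321/85; -84/85 -13/85 417/85; 0 0 1]
M⁻¹ · (3534/425, 1913/425)ᵀ = (-3/5, -4)ᵀ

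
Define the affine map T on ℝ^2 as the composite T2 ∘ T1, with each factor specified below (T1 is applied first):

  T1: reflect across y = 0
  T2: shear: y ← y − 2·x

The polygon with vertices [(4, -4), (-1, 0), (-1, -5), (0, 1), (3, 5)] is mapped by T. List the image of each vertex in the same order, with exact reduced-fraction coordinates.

T1 reflect across y = 0: (4, -4) → (4, 4); (-1, 0) → (-1, 0); (-1, -5) → (-1, 5); (0, 1) → (0, -1); (3, 5) → (3, -5)
T2 shear: y ← y − 2·x: (4, 4) → (4, -4); (-1, 0) → (-1, 2); (-1, 5) → (-1, 7); (0, -1) → (0, -1); (3, -5) → (3, -11)

image vertices: (4, -4), (-1, 2), (-1, 7), (0, -1), (3, -11)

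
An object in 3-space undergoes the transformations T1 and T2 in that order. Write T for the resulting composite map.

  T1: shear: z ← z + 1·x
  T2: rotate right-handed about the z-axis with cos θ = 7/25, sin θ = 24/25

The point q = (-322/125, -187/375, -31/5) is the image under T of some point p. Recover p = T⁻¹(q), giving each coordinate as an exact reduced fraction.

T1 = [1 0 0 0; 0 1 0 0; 1 0 1 0; 0 0 0 1]
T2·T1 = [7/25 -24/25 0 0; 24/25 7/25 0 0; 1 0 1 0; 0 0 0 1]
det M = 1; M⁻¹ = [7/25 24/25 0 0; -24/25 7/25 0 0; -7/25 -24/25 1 0; 0 0 0 1]
M⁻¹ · (-322/125, -187/375, -31/5)ᵀ = (-6/5, 7/3, -5)ᵀ

p = (-6/5, 7/3, -5)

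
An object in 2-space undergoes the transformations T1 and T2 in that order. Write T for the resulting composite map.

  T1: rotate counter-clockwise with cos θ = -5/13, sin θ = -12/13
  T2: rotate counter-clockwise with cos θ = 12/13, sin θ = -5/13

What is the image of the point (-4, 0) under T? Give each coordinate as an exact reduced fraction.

T(p) = (480/169, 476/169)

T1 rotate counter-clockwise with cos θ = -5/13, sin θ = -12/13: (-4, 0) → (20/13, 48/13)
T2 rotate counter-clockwise with cos θ = 12/13, sin θ = -5/13: (20/13, 48/13) → (480/169, 476/169)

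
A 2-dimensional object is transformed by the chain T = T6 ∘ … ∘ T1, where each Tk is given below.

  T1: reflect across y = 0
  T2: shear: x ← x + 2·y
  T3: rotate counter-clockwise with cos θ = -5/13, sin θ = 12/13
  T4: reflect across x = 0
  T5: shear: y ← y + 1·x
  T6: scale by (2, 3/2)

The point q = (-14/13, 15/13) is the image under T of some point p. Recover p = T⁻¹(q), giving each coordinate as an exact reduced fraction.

T1 = [1 0 0; 0 -1 0; 0 0 1]
T2·T1 = [1 -2 0; 0 -1 0; 0 0 1]
T3·…·T1 = [-5/13 22/13 0; 12/13 -19/13 0; 0 0 1]
T4·…·T1 = [5/13 -22/13 0; 12/13 -19/13 0; 0 0 1]
T5·…·T1 = [5/13 -22/13 0; 17/13 -41/13 0; 0 0 1]
T6·…·T1 = [10/13 -44/13 0; 51/26 -123/26 0; 0 0 1]
det M = 3; M⁻¹ = [-41/26 44/39 0; -17/26 10/39 0; 0 0 1]
M⁻¹ · (-14/13, 15/13)ᵀ = (3, 1)ᵀ

p = (3, 1)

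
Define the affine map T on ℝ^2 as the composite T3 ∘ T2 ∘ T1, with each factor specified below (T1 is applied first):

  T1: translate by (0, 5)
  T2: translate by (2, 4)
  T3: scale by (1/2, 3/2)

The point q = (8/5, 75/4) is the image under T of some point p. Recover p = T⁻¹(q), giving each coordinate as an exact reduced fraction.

T1 = [1 0 0; 0 1 5; 0 0 1]
T2·T1 = [1 0 2; 0 1 9; 0 0 1]
T3·…·T1 = [1/2 0 1; 0 3/2 27/2; 0 0 1]
det M = 3/4; M⁻¹ = [2 0 -2; 0 2/3 -9; 0 0 1]
M⁻¹ · (8/5, 75/4)ᵀ = (6/5, 7/2)ᵀ

p = (6/5, 7/2)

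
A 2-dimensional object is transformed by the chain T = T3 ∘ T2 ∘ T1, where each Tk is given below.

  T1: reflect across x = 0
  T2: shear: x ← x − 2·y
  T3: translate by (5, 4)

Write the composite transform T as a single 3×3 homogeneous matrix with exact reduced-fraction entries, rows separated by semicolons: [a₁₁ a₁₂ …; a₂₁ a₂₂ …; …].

T1 = [-1 0 0; 0 1 0; 0 0 1]
T2·T1 = [-1 -2 0; 0 1 0; 0 0 1]
T3·…·T1 = [-1 -2 5; 0 1 4; 0 0 1]

T = [-1 -2 5; 0 1 4; 0 0 1]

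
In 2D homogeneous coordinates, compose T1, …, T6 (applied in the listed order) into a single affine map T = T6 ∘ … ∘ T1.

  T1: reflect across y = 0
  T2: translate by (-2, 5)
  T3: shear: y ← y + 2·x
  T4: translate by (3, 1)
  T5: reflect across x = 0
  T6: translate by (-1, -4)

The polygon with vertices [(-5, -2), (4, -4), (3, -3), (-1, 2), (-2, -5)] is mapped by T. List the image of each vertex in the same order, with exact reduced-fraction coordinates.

T1 reflect across y = 0: (-5, -2) → (-5, 2); (4, -4) → (4, 4); (3, -3) → (3, 3); (-1, 2) → (-1, -2); (-2, -5) → (-2, 5)
T2 translate by (-2, 5): (-5, 2) → (-7, 7); (4, 4) → (2, 9); (3, 3) → (1, 8); (-1, -2) → (-3, 3); (-2, 5) → (-4, 10)
T3 shear: y ← y + 2·x: (-7, 7) → (-7, -7); (2, 9) → (2, 13); (1, 8) → (1, 10); (-3, 3) → (-3, -3); (-4, 10) → (-4, 2)
T4 translate by (3, 1): (-7, -7) → (-4, -6); (2, 13) → (5, 14); (1, 10) → (4, 11); (-3, -3) → (0, -2); (-4, 2) → (-1, 3)
T5 reflect across x = 0: (-4, -6) → (4, -6); (5, 14) → (-5, 14); (4, 11) → (-4, 11); (0, -2) → (0, -2); (-1, 3) → (1, 3)
T6 translate by (-1, -4): (4, -6) → (3, -10); (-5, 14) → (-6, 10); (-4, 11) → (-5, 7); (0, -2) → (-1, -6); (1, 3) → (0, -1)

image vertices: (3, -10), (-6, 10), (-5, 7), (-1, -6), (0, -1)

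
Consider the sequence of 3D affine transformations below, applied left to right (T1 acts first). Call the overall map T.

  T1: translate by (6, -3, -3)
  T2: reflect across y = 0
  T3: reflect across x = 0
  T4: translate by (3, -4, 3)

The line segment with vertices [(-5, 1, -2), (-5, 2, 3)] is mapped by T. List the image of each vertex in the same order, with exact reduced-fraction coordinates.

image vertices: (2, -2, -2), (2, -3, 3)

T1 translate by (6, -3, -3): (-5, 1, -2) → (1, -2, -5); (-5, 2, 3) → (1, -1, 0)
T2 reflect across y = 0: (1, -2, -5) → (1, 2, -5); (1, -1, 0) → (1, 1, 0)
T3 reflect across x = 0: (1, 2, -5) → (-1, 2, -5); (1, 1, 0) → (-1, 1, 0)
T4 translate by (3, -4, 3): (-1, 2, -5) → (2, -2, -2); (-1, 1, 0) → (2, -3, 3)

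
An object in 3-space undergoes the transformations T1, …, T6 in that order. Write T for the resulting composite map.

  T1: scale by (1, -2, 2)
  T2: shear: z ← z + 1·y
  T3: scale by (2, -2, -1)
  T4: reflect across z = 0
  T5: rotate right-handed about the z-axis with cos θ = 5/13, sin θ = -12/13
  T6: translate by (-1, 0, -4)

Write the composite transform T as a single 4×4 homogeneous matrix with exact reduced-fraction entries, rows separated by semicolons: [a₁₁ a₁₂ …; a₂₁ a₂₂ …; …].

T = [10/13 48/13 0 -1; -24/13 20/13 0 0; 0 -2 2 -4; 0 0 0 1]

T1 = [1 0 0 0; 0 -2 0 0; 0 0 2 0; 0 0 0 1]
T2·T1 = [1 0 0 0; 0 -2 0 0; 0 -2 2 0; 0 0 0 1]
T3·…·T1 = [2 0 0 0; 0 4 0 0; 0 2 -2 0; 0 0 0 1]
T4·…·T1 = [2 0 0 0; 0 4 0 0; 0 -2 2 0; 0 0 0 1]
T5·…·T1 = [10/13 48/13 0 0; -24/13 20/13 0 0; 0 -2 2 0; 0 0 0 1]
T6·…·T1 = [10/13 48/13 0 -1; -24/13 20/13 0 0; 0 -2 2 -4; 0 0 0 1]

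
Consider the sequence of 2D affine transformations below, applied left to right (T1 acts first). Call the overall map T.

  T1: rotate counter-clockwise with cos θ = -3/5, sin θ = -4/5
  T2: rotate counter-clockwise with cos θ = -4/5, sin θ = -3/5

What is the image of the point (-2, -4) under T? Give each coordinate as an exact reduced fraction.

T1 rotate counter-clockwise with cos θ = -3/5, sin θ = -4/5: (-2, -4) → (-2, 4)
T2 rotate counter-clockwise with cos θ = -4/5, sin θ = -3/5: (-2, 4) → (4, -2)

T(p) = (4, -2)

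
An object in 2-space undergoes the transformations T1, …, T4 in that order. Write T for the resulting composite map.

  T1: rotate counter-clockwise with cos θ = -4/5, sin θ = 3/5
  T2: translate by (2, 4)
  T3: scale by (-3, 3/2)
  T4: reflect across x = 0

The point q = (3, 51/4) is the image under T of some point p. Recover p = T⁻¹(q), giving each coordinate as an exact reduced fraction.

p = (7/2, -3)

T1 = [-4/5 -3/5 0; 3/5 -4/5 0; 0 0 1]
T2·T1 = [-4/5 -3/5 2; 3/5 -4/5 4; 0 0 1]
T3·…·T1 = [12/5 9/5 -6; 9/10 -6/5 6; 0 0 1]
T4·…·T1 = [-12/5 -9/5 6; 9/10 -6/5 6; 0 0 1]
det M = 9/2; M⁻¹ = [-4/15 2/5 -4/5; -1/5 -8/15 22/5; 0 0 1]
M⁻¹ · (3, 51/4)ᵀ = (7/2, -3)ᵀ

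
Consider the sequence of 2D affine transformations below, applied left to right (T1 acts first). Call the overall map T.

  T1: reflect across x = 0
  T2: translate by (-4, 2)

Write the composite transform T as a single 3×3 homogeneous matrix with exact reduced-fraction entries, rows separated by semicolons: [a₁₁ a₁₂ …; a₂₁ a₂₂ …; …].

T = [-1 0 -4; 0 1 2; 0 0 1]

T1 = [-1 0 0; 0 1 0; 0 0 1]
T2·T1 = [-1 0 -4; 0 1 2; 0 0 1]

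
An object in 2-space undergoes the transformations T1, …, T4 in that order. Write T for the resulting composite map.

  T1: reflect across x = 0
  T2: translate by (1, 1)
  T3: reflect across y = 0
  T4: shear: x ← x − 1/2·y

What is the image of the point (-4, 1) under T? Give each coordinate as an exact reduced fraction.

T1 reflect across x = 0: (-4, 1) → (4, 1)
T2 translate by (1, 1): (4, 1) → (5, 2)
T3 reflect across y = 0: (5, 2) → (5, -2)
T4 shear: x ← x − 1/2·y: (5, -2) → (6, -2)

T(p) = (6, -2)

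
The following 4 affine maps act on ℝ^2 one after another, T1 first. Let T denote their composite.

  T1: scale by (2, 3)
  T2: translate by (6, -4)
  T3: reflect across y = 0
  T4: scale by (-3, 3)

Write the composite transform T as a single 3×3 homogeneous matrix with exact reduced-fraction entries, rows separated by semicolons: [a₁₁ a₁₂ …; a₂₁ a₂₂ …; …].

T1 = [2 0 0; 0 3 0; 0 0 1]
T2·T1 = [2 0 6; 0 3 -4; 0 0 1]
T3·…·T1 = [2 0 6; 0 -3 4; 0 0 1]
T4·…·T1 = [-6 0 -18; 0 -9 12; 0 0 1]

T = [-6 0 -18; 0 -9 12; 0 0 1]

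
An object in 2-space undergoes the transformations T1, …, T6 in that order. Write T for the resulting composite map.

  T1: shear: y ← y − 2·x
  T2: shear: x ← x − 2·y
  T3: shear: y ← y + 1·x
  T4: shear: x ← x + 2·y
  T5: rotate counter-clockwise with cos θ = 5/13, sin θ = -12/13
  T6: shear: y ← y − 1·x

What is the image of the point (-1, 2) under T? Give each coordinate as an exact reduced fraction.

T1 shear: y ← y − 2·x: (-1, 2) → (-1, 4)
T2 shear: x ← x − 2·y: (-1, 4) → (-9, 4)
T3 shear: y ← y + 1·x: (-9, 4) → (-9, -5)
T4 shear: x ← x + 2·y: (-9, -5) → (-19, -5)
T5 rotate counter-clockwise with cos θ = 5/13, sin θ = -12/13: (-19, -5) → (-155/13, 203/13)
T6 shear: y ← y − 1·x: (-155/13, 203/13) → (-155/13, 358/13)

T(p) = (-155/13, 358/13)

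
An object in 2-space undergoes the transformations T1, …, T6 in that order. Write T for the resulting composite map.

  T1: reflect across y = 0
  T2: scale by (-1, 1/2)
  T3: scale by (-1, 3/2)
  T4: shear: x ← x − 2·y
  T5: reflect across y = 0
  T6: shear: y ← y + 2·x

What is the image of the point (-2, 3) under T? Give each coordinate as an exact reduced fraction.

T(p) = (5/2, 29/4)

T1 reflect across y = 0: (-2, 3) → (-2, -3)
T2 scale by (-1, 1/2): (-2, -3) → (2, -3/2)
T3 scale by (-1, 3/2): (2, -3/2) → (-2, -9/4)
T4 shear: x ← x − 2·y: (-2, -9/4) → (5/2, -9/4)
T5 reflect across y = 0: (5/2, -9/4) → (5/2, 9/4)
T6 shear: y ← y + 2·x: (5/2, 9/4) → (5/2, 29/4)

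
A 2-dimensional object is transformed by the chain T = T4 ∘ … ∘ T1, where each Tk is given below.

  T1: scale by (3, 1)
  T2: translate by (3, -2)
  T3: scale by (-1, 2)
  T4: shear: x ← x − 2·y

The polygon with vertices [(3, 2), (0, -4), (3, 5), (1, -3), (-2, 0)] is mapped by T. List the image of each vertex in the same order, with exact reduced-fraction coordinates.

T1 scale by (3, 1): (3, 2) → (9, 2); (0, -4) → (0, -4); (3, 5) → (9, 5); (1, -3) → (3, -3); (-2, 0) → (-6, 0)
T2 translate by (3, -2): (9, 2) → (12, 0); (0, -4) → (3, -6); (9, 5) → (12, 3); (3, -3) → (6, -5); (-6, 0) → (-3, -2)
T3 scale by (-1, 2): (12, 0) → (-12, 0); (3, -6) → (-3, -12); (12, 3) → (-12, 6); (6, -5) → (-6, -10); (-3, -2) → (3, -4)
T4 shear: x ← x − 2·y: (-12, 0) → (-12, 0); (-3, -12) → (21, -12); (-12, 6) → (-24, 6); (-6, -10) → (14, -10); (3, -4) → (11, -4)

image vertices: (-12, 0), (21, -12), (-24, 6), (14, -10), (11, -4)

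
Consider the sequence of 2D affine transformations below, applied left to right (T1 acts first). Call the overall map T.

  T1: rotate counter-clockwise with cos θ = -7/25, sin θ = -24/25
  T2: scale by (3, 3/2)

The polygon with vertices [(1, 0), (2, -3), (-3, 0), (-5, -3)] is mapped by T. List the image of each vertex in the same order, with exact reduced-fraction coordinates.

image vertices: (-21/25, -36/25), (-258/25, -81/50), (63/25, 108/25), (-111/25, 423/50)

T1 rotate counter-clockwise with cos θ = -7/25, sin θ = -24/25: (1, 0) → (-7/25, -24/25); (2, -3) → (-86/25, -27/25); (-3, 0) → (21/25, 72/25); (-5, -3) → (-37/25, 141/25)
T2 scale by (3, 3/2): (-7/25, -24/25) → (-21/25, -36/25); (-86/25, -27/25) → (-258/25, -81/50); (21/25, 72/25) → (63/25, 108/25); (-37/25, 141/25) → (-111/25, 423/50)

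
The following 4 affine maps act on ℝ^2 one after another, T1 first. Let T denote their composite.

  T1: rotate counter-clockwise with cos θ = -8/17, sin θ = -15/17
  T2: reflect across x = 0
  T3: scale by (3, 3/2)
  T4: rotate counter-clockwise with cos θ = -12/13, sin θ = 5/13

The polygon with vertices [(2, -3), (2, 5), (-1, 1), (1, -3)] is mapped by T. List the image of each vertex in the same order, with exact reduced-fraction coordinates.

T1 rotate counter-clockwise with cos θ = -8/17, sin θ = -15/17: (2, -3) → (-61/17, -6/17); (2, 5) → (59/17, -70/17); (-1, 1) → (23/17, 7/17); (1, -3) → (-53/17, 9/17)
T2 reflect across x = 0: (-61/17, -6/17) → (61/17, -6/17); (59/17, -70/17) → (-59/17, -70/17); (23/17, 7/17) → (-23/17, 7/17); (-53/17, 9/17) → (53/17, 9/17)
T3 scale by (3, 3/2): (61/17, -6/17) → (183/17, -9/17); (-59/17, -70/17) → (-177/17, -105/17); (-23/17, 7/17) → (-69/17, 21/34); (53/17, 9/17) → (159/17, 27/34)
T4 rotate counter-clockwise with cos θ = -12/13, sin θ = 5/13: (183/17, -9/17) → (-2151/221, 1023/221); (-177/17, -105/17) → (2649/221, 375/221); (-69/17, 21/34) → (1551/442, -471/221); (159/17, 27/34) → (-3951/442, 633/221)

image vertices: (-2151/221, 1023/221), (2649/221, 375/221), (1551/442, -471/221), (-3951/442, 633/221)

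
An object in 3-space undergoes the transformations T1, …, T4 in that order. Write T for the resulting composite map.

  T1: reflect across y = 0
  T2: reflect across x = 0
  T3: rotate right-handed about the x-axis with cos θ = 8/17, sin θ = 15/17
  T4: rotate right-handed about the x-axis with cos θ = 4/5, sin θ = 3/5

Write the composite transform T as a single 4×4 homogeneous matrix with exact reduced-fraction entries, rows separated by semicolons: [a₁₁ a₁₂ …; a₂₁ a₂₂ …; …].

T = [-1 0 0 0; 0 13/85 -84/85 0; 0 -84/85 -13/85 0; 0 0 0 1]

T1 = [1 0 0 0; 0 -1 0 0; 0 0 1 0; 0 0 0 1]
T2·T1 = [-1 0 0 0; 0 -1 0 0; 0 0 1 0; 0 0 0 1]
T3·…·T1 = [-1 0 0 0; 0 -8/17 -15/17 0; 0 -15/17 8/17 0; 0 0 0 1]
T4·…·T1 = [-1 0 0 0; 0 13/85 -84/85 0; 0 -84/85 -13/85 0; 0 0 0 1]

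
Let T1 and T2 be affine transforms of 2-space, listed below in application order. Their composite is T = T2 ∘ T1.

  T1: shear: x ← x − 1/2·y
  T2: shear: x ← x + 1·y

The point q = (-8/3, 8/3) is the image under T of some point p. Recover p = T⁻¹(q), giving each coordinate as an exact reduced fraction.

T1 = [1 -1/2 0; 0 1 0; 0 0 1]
T2·T1 = [1 1/2 0; 0 1 0; 0 0 1]
det M = 1; M⁻¹ = [1 -1/2 0; 0 1 0; 0 0 1]
M⁻¹ · (-8/3, 8/3)ᵀ = (-4, 8/3)ᵀ

p = (-4, 8/3)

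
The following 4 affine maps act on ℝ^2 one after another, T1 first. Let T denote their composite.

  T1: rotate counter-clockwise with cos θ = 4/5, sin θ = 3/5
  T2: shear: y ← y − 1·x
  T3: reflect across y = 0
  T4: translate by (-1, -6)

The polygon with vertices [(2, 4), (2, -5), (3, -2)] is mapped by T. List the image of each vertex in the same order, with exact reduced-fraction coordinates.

image vertices: (-9/5, -56/5), (18/5, 7/5), (13/5, -13/5)

T1 rotate counter-clockwise with cos θ = 4/5, sin θ = 3/5: (2, 4) → (-4/5, 22/5); (2, -5) → (23/5, -14/5); (3, -2) → (18/5, 1/5)
T2 shear: y ← y − 1·x: (-4/5, 22/5) → (-4/5, 26/5); (23/5, -14/5) → (23/5, -37/5); (18/5, 1/5) → (18/5, -17/5)
T3 reflect across y = 0: (-4/5, 26/5) → (-4/5, -26/5); (23/5, -37/5) → (23/5, 37/5); (18/5, -17/5) → (18/5, 17/5)
T4 translate by (-1, -6): (-4/5, -26/5) → (-9/5, -56/5); (23/5, 37/5) → (18/5, 7/5); (18/5, 17/5) → (13/5, -13/5)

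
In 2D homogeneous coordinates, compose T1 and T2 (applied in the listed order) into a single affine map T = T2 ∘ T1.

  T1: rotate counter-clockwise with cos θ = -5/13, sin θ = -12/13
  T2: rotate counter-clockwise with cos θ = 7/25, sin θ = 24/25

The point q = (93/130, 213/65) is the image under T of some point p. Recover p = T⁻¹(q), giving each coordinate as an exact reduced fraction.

T1 = [-5/13 12/13 0; -12/13 -5/13 0; 0 0 1]
T2·T1 = [253/325 204/325 0; -204/325 253/325 0; 0 0 1]
det M = 1; M⁻¹ = [253/325 -204/325 0; 204/325 253/325 0; 0 0 1]
M⁻¹ · (93/130, 213/65)ᵀ = (-3/2, 3)ᵀ

p = (-3/2, 3)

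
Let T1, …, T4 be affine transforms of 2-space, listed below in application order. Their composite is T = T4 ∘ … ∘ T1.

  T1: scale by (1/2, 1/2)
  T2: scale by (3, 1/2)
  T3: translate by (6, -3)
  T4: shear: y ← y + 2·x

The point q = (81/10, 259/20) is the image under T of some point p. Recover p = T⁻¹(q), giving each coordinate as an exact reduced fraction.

T1 = [1/2 0 0; 0 1/2 0; 0 0 1]
T2·T1 = [3/2 0 0; 0 1/4 0; 0 0 1]
T3·…·T1 = [3/2 0 6; 0 1/4 -3; 0 0 1]
T4·…·T1 = [3/2 0 6; 3 1/4 9; 0 0 1]
det M = 3/8; M⁻¹ = [2/3 0 -4; -8 4 12; 0 0 1]
M⁻¹ · (81/10, 259/20)ᵀ = (7/5, -1)ᵀ

p = (7/5, -1)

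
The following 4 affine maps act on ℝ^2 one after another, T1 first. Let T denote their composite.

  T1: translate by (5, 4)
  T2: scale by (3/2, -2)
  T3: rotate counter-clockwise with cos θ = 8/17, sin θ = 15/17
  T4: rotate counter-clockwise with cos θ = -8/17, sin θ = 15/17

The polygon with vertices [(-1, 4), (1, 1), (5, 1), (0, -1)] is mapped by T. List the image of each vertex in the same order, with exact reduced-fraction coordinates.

T1 translate by (5, 4): (-1, 4) → (4, 8); (1, 1) → (6, 5); (5, 1) → (10, 5); (0, -1) → (5, 3)
T2 scale by (3/2, -2): (4, 8) → (6, -16); (6, 5) → (9, -10); (10, 5) → (15, -10); (5, 3) → (15/2, -6)
T3 rotate counter-clockwise with cos θ = 8/17, sin θ = 15/17: (6, -16) → (288/17, -38/17); (9, -10) → (222/17, 55/17); (15, -10) → (270/17, 145/17); (15/2, -6) → (150/17, 129/34)
T4 rotate counter-clockwise with cos θ = -8/17, sin θ = 15/17: (288/17, -38/17) → (-6, 16); (222/17, 55/17) → (-9, 10); (270/17, 145/17) → (-15, 10); (150/17, 129/34) → (-15/2, 6)

image vertices: (-6, 16), (-9, 10), (-15, 10), (-15/2, 6)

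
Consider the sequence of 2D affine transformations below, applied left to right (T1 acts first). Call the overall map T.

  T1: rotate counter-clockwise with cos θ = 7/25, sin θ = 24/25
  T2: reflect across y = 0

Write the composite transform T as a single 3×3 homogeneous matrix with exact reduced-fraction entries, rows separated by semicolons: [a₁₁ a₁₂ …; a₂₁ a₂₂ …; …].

T1 = [7/25 -24/25 0; 24/25 7/25 0; 0 0 1]
T2·T1 = [7/25 -24/25 0; -24/25 -7/25 0; 0 0 1]

T = [7/25 -24/25 0; -24/25 -7/25 0; 0 0 1]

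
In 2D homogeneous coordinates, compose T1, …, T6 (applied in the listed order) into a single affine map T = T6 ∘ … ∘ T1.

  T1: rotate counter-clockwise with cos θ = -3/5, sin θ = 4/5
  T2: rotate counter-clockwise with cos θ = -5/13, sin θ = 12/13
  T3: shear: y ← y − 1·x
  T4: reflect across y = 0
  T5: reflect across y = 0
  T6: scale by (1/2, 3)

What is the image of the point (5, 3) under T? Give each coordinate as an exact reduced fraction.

T1 rotate counter-clockwise with cos θ = -3/5, sin θ = 4/5: (5, 3) → (-27/5, 11/5)
T2 rotate counter-clockwise with cos θ = -5/13, sin θ = 12/13: (-27/5, 11/5) → (3/65, -379/65)
T3 shear: y ← y − 1·x: (3/65, -379/65) → (3/65, -382/65)
T4 reflect across y = 0: (3/65, -382/65) → (3/65, 382/65)
T5 reflect across y = 0: (3/65, 382/65) → (3/65, -382/65)
T6 scale by (1/2, 3): (3/65, -382/65) → (3/130, -1146/65)

T(p) = (3/130, -1146/65)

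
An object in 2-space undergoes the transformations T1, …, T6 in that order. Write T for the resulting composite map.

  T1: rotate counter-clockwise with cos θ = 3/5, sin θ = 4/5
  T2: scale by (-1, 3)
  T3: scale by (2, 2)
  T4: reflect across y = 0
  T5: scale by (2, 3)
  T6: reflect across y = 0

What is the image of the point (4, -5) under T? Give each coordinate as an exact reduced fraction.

T1 rotate counter-clockwise with cos θ = 3/5, sin θ = 4/5: (4, -5) → (32/5, 1/5)
T2 scale by (-1, 3): (32/5, 1/5) → (-32/5, 3/5)
T3 scale by (2, 2): (-32/5, 3/5) → (-64/5, 6/5)
T4 reflect across y = 0: (-64/5, 6/5) → (-64/5, -6/5)
T5 scale by (2, 3): (-64/5, -6/5) → (-128/5, -18/5)
T6 reflect across y = 0: (-128/5, -18/5) → (-128/5, 18/5)

T(p) = (-128/5, 18/5)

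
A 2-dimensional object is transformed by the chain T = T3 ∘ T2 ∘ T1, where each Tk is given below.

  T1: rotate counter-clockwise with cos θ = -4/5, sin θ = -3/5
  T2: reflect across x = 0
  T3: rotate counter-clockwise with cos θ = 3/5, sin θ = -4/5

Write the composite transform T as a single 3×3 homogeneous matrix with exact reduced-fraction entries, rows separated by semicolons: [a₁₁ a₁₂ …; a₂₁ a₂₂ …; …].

T = [0 -1 0; -1 0 0; 0 0 1]

T1 = [-4/5 3/5 0; -3/5 -4/5 0; 0 0 1]
T2·T1 = [4/5 -3/5 0; -3/5 -4/5 0; 0 0 1]
T3·…·T1 = [0 -1 0; -1 0 0; 0 0 1]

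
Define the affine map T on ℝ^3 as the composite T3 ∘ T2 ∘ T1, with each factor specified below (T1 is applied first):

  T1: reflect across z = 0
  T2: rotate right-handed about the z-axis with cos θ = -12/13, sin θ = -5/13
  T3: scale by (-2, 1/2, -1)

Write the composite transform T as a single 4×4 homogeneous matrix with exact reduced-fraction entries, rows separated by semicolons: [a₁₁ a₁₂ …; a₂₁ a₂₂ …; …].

T = [24/13 -10/13 0 0; -5/26 -6/13 0 0; 0 0 1 0; 0 0 0 1]

T1 = [1 0 0 0; 0 1 0 0; 0 0 -1 0; 0 0 0 1]
T2·T1 = [-12/13 5/13 0 0; -5/13 -12/13 0 0; 0 0 -1 0; 0 0 0 1]
T3·…·T1 = [24/13 -10/13 0 0; -5/26 -6/13 0 0; 0 0 1 0; 0 0 0 1]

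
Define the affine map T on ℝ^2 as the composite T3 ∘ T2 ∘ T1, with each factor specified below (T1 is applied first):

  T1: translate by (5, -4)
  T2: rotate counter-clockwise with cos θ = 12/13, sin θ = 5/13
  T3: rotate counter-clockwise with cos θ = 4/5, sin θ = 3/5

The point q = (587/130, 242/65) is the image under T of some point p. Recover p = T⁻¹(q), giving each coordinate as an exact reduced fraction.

T1 = [1 0 5; 0 1 -4; 0 0 1]
T2·T1 = [12/13 -5/13 80/13; 5/13 12/13 -23/13; 0 0 1]
T3·…·T1 = [33/65 -56/65 389/65; 56/65 33/65 148/65; 0 0 1]
det M = 1; M⁻¹ = [33/65 56/65 -5; -56/65 33/65 4; 0 0 1]
M⁻¹ · (587/130, 242/65)ᵀ = (1/2, 2)ᵀ

p = (1/2, 2)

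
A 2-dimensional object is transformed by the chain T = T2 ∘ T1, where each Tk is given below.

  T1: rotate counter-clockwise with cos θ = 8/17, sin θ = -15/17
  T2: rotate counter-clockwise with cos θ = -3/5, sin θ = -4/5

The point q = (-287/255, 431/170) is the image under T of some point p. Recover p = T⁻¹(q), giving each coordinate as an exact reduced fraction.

p = (3/2, -7/3)

T1 = [8/17 15/17 0; -15/17 8/17 0; 0 0 1]
T2·T1 = [-84/85 -13/85 0; 13/85 -84/85 0; 0 0 1]
det M = 1; M⁻¹ = [-84/85 13/85 0; -13/85 -84/85 0; 0 0 1]
M⁻¹ · (-287/255, 431/170)ᵀ = (3/2, -7/3)ᵀ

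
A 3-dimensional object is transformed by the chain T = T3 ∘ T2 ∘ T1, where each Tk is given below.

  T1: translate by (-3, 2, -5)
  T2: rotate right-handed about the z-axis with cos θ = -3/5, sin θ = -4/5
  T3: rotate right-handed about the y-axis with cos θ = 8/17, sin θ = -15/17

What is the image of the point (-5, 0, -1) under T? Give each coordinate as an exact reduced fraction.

T(p) = (706/85, 26/5, 48/17)

T1 translate by (-3, 2, -5): (-5, 0, -1) → (-8, 2, -6)
T2 rotate right-handed about the z-axis with cos θ = -3/5, sin θ = -4/5: (-8, 2, -6) → (32/5, 26/5, -6)
T3 rotate right-handed about the y-axis with cos θ = 8/17, sin θ = -15/17: (32/5, 26/5, -6) → (706/85, 26/5, 48/17)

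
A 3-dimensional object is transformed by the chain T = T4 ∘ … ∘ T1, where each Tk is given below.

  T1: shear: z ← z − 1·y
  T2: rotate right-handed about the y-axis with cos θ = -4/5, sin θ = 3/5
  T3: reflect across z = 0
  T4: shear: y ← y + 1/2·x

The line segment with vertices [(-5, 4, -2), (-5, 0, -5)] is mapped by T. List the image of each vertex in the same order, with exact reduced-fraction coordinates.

image vertices: (2/5, 21/5, -39/5), (1, 1/2, -7)

T1 shear: z ← z − 1·y: (-5, 4, -2) → (-5, 4, -6); (-5, 0, -5) → (-5, 0, -5)
T2 rotate right-handed about the y-axis with cos θ = -4/5, sin θ = 3/5: (-5, 4, -6) → (2/5, 4, 39/5); (-5, 0, -5) → (1, 0, 7)
T3 reflect across z = 0: (2/5, 4, 39/5) → (2/5, 4, -39/5); (1, 0, 7) → (1, 0, -7)
T4 shear: y ← y + 1/2·x: (2/5, 4, -39/5) → (2/5, 21/5, -39/5); (1, 0, -7) → (1, 1/2, -7)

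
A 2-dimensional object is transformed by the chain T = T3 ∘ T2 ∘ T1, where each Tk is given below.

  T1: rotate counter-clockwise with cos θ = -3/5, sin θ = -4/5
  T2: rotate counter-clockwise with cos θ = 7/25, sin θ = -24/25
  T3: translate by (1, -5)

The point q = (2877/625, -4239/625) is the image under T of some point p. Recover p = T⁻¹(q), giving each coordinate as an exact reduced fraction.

T1 = [-3/5 4/5 0; -4/5 -3/5 0; 0 0 1]
T2·T1 = [-117/125 -44/125 0; 44/125 -117/125 0; 0 0 1]
T3·…·T1 = [-117/125 -44/125 1; 44/125 -117/125 -5; 0 0 1]
det M = 1; M⁻¹ = [-117/125 44/125 337/125; -44/125 -117/125 -541/125; 0 0 1]
M⁻¹ · (2877/625, -4239/625)ᵀ = (-4, 2/5)ᵀ

p = (-4, 2/5)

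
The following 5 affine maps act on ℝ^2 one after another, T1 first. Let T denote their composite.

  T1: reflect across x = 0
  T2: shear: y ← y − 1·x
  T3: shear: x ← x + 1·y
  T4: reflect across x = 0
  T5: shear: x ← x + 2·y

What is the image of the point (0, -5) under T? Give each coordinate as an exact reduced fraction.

T1 reflect across x = 0: (0, -5) → (0, -5)
T2 shear: y ← y − 1·x: (0, -5) → (0, -5)
T3 shear: x ← x + 1·y: (0, -5) → (-5, -5)
T4 reflect across x = 0: (-5, -5) → (5, -5)
T5 shear: x ← x + 2·y: (5, -5) → (-5, -5)

T(p) = (-5, -5)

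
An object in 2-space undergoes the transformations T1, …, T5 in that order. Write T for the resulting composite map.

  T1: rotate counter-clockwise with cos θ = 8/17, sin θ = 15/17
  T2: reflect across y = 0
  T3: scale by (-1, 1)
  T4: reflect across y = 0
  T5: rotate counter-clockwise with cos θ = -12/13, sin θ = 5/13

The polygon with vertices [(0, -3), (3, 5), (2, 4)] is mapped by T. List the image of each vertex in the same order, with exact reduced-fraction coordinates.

T1 rotate counter-clockwise with cos θ = 8/17, sin θ = 15/17: (0, -3) → (45/17, -24/17); (3, 5) → (-3, 5); (2, 4) → (-44/17, 62/17)
T2 reflect across y = 0: (45/17, -24/17) → (45/17, 24/17); (-3, 5) → (-3, -5); (-44/17, 62/17) → (-44/17, -62/17)
T3 scale by (-1, 1): (45/17, 24/17) → (-45/17, 24/17); (-3, -5) → (3, -5); (-44/17, -62/17) → (44/17, -62/17)
T4 reflect across y = 0: (-45/17, 24/17) → (-45/17, -24/17); (3, -5) → (3, 5); (44/17, -62/17) → (44/17, 62/17)
T5 rotate counter-clockwise with cos θ = -12/13, sin θ = 5/13: (-45/17, -24/17) → (660/221, 63/221); (3, 5) → (-61/13, -45/13); (44/17, 62/17) → (-838/221, -524/221)

image vertices: (660/221, 63/221), (-61/13, -45/13), (-838/221, -524/221)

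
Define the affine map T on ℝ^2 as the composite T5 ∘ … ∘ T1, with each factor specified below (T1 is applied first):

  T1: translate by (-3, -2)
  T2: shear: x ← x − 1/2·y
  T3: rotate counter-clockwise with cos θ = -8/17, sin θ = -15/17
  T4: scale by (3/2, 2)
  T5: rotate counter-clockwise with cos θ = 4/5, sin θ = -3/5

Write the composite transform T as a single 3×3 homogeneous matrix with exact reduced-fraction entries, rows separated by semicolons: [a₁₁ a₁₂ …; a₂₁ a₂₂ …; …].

T = [-138/85 111/85 192/85; -84/85 -179/170 431/85; 0 0 1]

T1 = [1 0 -3; 0 1 -2; 0 0 1]
T2·T1 = [1 -1/2 -2; 0 1 -2; 0 0 1]
T3·…·T1 = [-8/17 19/17 -14/17; -15/17 -1/34 46/17; 0 0 1]
T4·…·T1 = [-12/17 57/34 -21/17; -30/17 -1/17 92/17; 0 0 1]
T5·…·T1 = [-138/85 111/85 192/85; -84/85 -179/170 431/85; 0 0 1]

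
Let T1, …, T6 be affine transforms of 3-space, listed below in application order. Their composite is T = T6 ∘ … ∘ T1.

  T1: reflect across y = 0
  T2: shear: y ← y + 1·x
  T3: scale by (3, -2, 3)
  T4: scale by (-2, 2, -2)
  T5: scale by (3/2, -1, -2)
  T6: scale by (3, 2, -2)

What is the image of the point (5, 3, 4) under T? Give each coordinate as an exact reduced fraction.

T1 reflect across y = 0: (5, 3, 4) → (5, -3, 4)
T2 shear: y ← y + 1·x: (5, -3, 4) → (5, 2, 4)
T3 scale by (3, -2, 3): (5, 2, 4) → (15, -4, 12)
T4 scale by (-2, 2, -2): (15, -4, 12) → (-30, -8, -24)
T5 scale by (3/2, -1, -2): (-30, -8, -24) → (-45, 8, 48)
T6 scale by (3, 2, -2): (-45, 8, 48) → (-135, 16, -96)

T(p) = (-135, 16, -96)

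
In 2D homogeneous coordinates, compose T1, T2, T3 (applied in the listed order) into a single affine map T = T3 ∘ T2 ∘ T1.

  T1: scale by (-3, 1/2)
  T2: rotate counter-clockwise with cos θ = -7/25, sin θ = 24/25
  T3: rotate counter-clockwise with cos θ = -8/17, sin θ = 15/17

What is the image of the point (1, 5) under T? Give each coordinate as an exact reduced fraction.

T(p) = (3309/850, 131/425)

T1 scale by (-3, 1/2): (1, 5) → (-3, 5/2)
T2 rotate counter-clockwise with cos θ = -7/25, sin θ = 24/25: (-3, 5/2) → (-39/25, -179/50)
T3 rotate counter-clockwise with cos θ = -8/17, sin θ = 15/17: (-39/25, -179/50) → (3309/850, 131/425)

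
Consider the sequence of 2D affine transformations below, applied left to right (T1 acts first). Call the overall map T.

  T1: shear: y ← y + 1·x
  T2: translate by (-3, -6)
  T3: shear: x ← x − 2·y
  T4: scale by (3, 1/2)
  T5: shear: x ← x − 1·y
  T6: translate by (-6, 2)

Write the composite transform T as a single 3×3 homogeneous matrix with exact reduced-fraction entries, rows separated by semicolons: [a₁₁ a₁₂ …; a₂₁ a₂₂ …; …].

T1 = [1 0 0; 1 1 0; 0 0 1]
T2·T1 = [1 0 -3; 1 1 -6; 0 0 1]
T3·…·T1 = [-1 -2 9; 1 1 -6; 0 0 1]
T4·…·T1 = [-3 -6 27; 1/2 1/2 -3; 0 0 1]
T5·…·T1 = [-7/2 -13/2 30; 1/2 1/2 -3; 0 0 1]
T6·…·T1 = [-7/2 -13/2 24; 1/2 1/2 -1; 0 0 1]

T = [-7/2 -13/2 24; 1/2 1/2 -1; 0 0 1]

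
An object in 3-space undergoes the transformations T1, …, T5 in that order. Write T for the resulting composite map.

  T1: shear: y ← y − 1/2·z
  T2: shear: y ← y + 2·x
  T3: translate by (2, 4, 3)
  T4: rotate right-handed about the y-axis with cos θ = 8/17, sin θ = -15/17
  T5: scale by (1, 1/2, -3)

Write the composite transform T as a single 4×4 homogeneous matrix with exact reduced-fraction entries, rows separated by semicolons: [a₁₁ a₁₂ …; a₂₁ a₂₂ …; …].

T = [8/17 0 -15/17 -29/17; 1 1/2 -1/4 2; -45/17 0 -24/17 -162/17; 0 0 0 1]

T1 = [1 0 0 0; 0 1 -1/2 0; 0 0 1 0; 0 0 0 1]
T2·T1 = [1 0 0 0; 2 1 -1/2 0; 0 0 1 0; 0 0 0 1]
T3·…·T1 = [1 0 0 2; 2 1 -1/2 4; 0 0 1 3; 0 0 0 1]
T4·…·T1 = [8/17 0 -15/17 -29/17; 2 1 -1/2 4; 15/17 0 8/17 54/17; 0 0 0 1]
T5·…·T1 = [8/17 0 -15/17 -29/17; 1 1/2 -1/4 2; -45/17 0 -24/17 -162/17; 0 0 0 1]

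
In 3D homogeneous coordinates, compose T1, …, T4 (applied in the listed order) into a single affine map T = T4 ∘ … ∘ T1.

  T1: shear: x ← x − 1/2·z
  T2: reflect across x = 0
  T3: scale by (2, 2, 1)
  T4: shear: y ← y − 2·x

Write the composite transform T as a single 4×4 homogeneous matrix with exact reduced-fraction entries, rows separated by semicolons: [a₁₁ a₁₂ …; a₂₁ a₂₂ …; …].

T = [-2 0 1 0; 4 2 -2 0; 0 0 1 0; 0 0 0 1]

T1 = [1 0 -1/2 0; 0 1 0 0; 0 0 1 0; 0 0 0 1]
T2·T1 = [-1 0 1/2 0; 0 1 0 0; 0 0 1 0; 0 0 0 1]
T3·…·T1 = [-2 0 1 0; 0 2 0 0; 0 0 1 0; 0 0 0 1]
T4·…·T1 = [-2 0 1 0; 4 2 -2 0; 0 0 1 0; 0 0 0 1]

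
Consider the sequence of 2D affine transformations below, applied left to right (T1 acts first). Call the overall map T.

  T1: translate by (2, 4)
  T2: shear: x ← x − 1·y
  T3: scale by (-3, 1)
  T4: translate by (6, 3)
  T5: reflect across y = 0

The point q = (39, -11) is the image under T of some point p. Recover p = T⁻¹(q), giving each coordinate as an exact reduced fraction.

p = (-5, 4)

T1 = [1 0 2; 0 1 4; 0 0 1]
T2·T1 = [1 -1 -2; 0 1 4; 0 0 1]
T3·…·T1 = [-3 3 6; 0 1 4; 0 0 1]
T4·…·T1 = [-3 3 12; 0 1 7; 0 0 1]
T5·…·T1 = [-3 3 12; 0 -1 -7; 0 0 1]
det M = 3; M⁻¹ = [-1/3 -1 -3; 0 -1 -7; 0 0 1]
M⁻¹ · (39, -11)ᵀ = (-5, 4)ᵀ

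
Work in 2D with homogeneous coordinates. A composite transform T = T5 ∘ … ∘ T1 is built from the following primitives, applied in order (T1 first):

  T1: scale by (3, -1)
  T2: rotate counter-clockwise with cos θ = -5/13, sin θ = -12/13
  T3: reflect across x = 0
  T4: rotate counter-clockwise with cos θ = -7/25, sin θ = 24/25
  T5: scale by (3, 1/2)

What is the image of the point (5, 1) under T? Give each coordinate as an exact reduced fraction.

T1 scale by (3, -1): (5, 1) → (15, -1)
T2 rotate counter-clockwise with cos θ = -5/13, sin θ = -12/13: (15, -1) → (-87/13, -175/13)
T3 reflect across x = 0: (-87/13, -175/13) → (87/13, -175/13)
T4 rotate counter-clockwise with cos θ = -7/25, sin θ = 24/25: (87/13, -175/13) → (3591/325, 3313/325)
T5 scale by (3, 1/2): (3591/325, 3313/325) → (10773/325, 3313/650)

T(p) = (10773/325, 3313/650)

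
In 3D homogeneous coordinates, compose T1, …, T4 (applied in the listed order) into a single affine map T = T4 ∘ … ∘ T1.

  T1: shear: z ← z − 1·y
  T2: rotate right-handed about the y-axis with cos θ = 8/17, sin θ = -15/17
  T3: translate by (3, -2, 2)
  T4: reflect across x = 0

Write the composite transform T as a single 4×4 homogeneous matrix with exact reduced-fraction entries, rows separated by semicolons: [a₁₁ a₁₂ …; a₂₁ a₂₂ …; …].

T1 = [1 0 0 0; 0 1 0 0; 0 -1 1 0; 0 0 0 1]
T2·T1 = [8/17 15/17 -15/17 0; 0 1 0 0; 15/17 -8/17 8/17 0; 0 0 0 1]
T3·…·T1 = [8/17 15/17 -15/17 3; 0 1 0 -2; 15/17 -8/17 8/17 2; 0 0 0 1]
T4·…·T1 = [-8/17 -15/17 15/17 -3; 0 1 0 -2; 15/17 -8/17 8/17 2; 0 0 0 1]

T = [-8/17 -15/17 15/17 -3; 0 1 0 -2; 15/17 -8/17 8/17 2; 0 0 0 1]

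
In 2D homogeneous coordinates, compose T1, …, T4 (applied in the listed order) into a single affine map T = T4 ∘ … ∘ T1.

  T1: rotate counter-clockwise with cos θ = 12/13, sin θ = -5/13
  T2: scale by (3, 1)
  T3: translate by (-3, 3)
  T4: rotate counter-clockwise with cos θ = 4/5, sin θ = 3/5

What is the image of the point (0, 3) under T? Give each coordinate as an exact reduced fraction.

T(p) = (-201/65, 318/65)

T1 rotate counter-clockwise with cos θ = 12/13, sin θ = -5/13: (0, 3) → (15/13, 36/13)
T2 scale by (3, 1): (15/13, 36/13) → (45/13, 36/13)
T3 translate by (-3, 3): (45/13, 36/13) → (6/13, 75/13)
T4 rotate counter-clockwise with cos θ = 4/5, sin θ = 3/5: (6/13, 75/13) → (-201/65, 318/65)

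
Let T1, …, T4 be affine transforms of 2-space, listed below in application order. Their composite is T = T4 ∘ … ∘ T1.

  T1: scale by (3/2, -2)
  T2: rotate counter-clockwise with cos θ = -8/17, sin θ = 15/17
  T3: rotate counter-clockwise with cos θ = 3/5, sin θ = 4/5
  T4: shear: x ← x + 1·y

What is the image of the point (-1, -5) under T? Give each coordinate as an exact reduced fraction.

T(p) = (-1727/170, -1719/170)

T1 scale by (3/2, -2): (-1, -5) → (-3/2, 10)
T2 rotate counter-clockwise with cos θ = -8/17, sin θ = 15/17: (-3/2, 10) → (-138/17, -205/34)
T3 rotate counter-clockwise with cos θ = 3/5, sin θ = 4/5: (-138/17, -205/34) → (-4/85, -1719/170)
T4 shear: x ← x + 1·y: (-4/85, -1719/170) → (-1727/170, -1719/170)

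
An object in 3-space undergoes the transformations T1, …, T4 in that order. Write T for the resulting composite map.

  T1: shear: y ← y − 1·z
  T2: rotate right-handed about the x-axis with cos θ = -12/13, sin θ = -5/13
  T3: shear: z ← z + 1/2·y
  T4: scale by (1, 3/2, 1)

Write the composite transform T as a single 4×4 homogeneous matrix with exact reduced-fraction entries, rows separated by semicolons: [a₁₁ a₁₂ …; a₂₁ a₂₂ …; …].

T1 = [1 0 0 0; 0 1 -1 0; 0 0 1 0; 0 0 0 1]
T2·T1 = [1 0 0 0; 0 -12/13 17/13 0; 0 -5/13 -7/13 0; 0 0 0 1]
T3·…·T1 = [1 0 0 0; 0 -12/13 17/13 0; 0 -11/13 3/26 0; 0 0 0 1]
T4·…·T1 = [1 0 0 0; 0 -18/13 51/26 0; 0 -11/13 3/26 0; 0 0 0 1]

T = [1 0 0 0; 0 -18/13 51/26 0; 0 -11/13 3/26 0; 0 0 0 1]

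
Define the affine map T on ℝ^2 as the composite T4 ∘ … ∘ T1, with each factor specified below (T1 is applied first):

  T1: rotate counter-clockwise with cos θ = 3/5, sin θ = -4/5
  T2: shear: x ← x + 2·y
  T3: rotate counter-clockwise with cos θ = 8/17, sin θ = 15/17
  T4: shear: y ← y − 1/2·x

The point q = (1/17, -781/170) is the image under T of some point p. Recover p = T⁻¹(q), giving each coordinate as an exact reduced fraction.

T1 = [3/5 4/5 0; -4/5 3/5 0; 0 0 1]
T2·T1 = [-1 2 0; -4/5 3/5 0; 0 0 1]
T3·…·T1 = [4/17 7/17 0; -107/85 174/85 0; 0 0 1]
T4·…·T1 = [4/17 7/17 0; -117/85 313/170 0; 0 0 1]
det M = 1; M⁻¹ = [313/170 -7/17 0; 117/85 4/17 0; 0 0 1]
M⁻¹ · (1/17, -781/170)ᵀ = (2, -1)ᵀ

p = (2, -1)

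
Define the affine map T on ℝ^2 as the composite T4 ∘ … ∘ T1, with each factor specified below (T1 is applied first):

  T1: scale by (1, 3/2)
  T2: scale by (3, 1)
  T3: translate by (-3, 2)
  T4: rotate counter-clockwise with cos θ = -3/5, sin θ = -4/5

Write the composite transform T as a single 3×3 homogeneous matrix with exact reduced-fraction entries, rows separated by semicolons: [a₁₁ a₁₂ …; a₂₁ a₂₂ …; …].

T = [-9/5 6/5 17/5; -12/5 -9/10 6/5; 0 0 1]

T1 = [1 0 0; 0 3/2 0; 0 0 1]
T2·T1 = [3 0 0; 0 3/2 0; 0 0 1]
T3·…·T1 = [3 0 -3; 0 3/2 2; 0 0 1]
T4·…·T1 = [-9/5 6/5 17/5; -12/5 -9/10 6/5; 0 0 1]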